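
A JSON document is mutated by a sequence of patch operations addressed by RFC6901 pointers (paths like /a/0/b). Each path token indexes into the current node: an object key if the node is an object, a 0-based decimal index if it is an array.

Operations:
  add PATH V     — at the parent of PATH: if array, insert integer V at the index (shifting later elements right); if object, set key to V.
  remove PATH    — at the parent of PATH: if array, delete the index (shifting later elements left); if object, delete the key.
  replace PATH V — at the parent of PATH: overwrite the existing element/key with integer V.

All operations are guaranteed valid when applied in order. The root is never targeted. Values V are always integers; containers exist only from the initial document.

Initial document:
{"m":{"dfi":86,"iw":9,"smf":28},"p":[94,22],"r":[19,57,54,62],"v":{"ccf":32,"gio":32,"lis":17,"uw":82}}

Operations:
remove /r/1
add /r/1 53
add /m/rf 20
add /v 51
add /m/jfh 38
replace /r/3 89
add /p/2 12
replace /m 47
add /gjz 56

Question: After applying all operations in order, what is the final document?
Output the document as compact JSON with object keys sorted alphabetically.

Answer: {"gjz":56,"m":47,"p":[94,22,12],"r":[19,53,54,89],"v":51}

Derivation:
After op 1 (remove /r/1): {"m":{"dfi":86,"iw":9,"smf":28},"p":[94,22],"r":[19,54,62],"v":{"ccf":32,"gio":32,"lis":17,"uw":82}}
After op 2 (add /r/1 53): {"m":{"dfi":86,"iw":9,"smf":28},"p":[94,22],"r":[19,53,54,62],"v":{"ccf":32,"gio":32,"lis":17,"uw":82}}
After op 3 (add /m/rf 20): {"m":{"dfi":86,"iw":9,"rf":20,"smf":28},"p":[94,22],"r":[19,53,54,62],"v":{"ccf":32,"gio":32,"lis":17,"uw":82}}
After op 4 (add /v 51): {"m":{"dfi":86,"iw":9,"rf":20,"smf":28},"p":[94,22],"r":[19,53,54,62],"v":51}
After op 5 (add /m/jfh 38): {"m":{"dfi":86,"iw":9,"jfh":38,"rf":20,"smf":28},"p":[94,22],"r":[19,53,54,62],"v":51}
After op 6 (replace /r/3 89): {"m":{"dfi":86,"iw":9,"jfh":38,"rf":20,"smf":28},"p":[94,22],"r":[19,53,54,89],"v":51}
After op 7 (add /p/2 12): {"m":{"dfi":86,"iw":9,"jfh":38,"rf":20,"smf":28},"p":[94,22,12],"r":[19,53,54,89],"v":51}
After op 8 (replace /m 47): {"m":47,"p":[94,22,12],"r":[19,53,54,89],"v":51}
After op 9 (add /gjz 56): {"gjz":56,"m":47,"p":[94,22,12],"r":[19,53,54,89],"v":51}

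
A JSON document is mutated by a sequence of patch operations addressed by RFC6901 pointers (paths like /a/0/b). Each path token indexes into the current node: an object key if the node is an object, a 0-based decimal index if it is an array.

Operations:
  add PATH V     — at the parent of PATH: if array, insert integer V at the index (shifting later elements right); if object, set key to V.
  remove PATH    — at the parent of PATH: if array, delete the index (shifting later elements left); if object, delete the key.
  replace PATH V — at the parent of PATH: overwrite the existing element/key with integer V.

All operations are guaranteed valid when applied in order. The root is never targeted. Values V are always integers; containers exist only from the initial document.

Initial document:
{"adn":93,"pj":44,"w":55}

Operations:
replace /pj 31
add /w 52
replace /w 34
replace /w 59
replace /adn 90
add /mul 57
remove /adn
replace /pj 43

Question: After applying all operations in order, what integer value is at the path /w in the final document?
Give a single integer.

Answer: 59

Derivation:
After op 1 (replace /pj 31): {"adn":93,"pj":31,"w":55}
After op 2 (add /w 52): {"adn":93,"pj":31,"w":52}
After op 3 (replace /w 34): {"adn":93,"pj":31,"w":34}
After op 4 (replace /w 59): {"adn":93,"pj":31,"w":59}
After op 5 (replace /adn 90): {"adn":90,"pj":31,"w":59}
After op 6 (add /mul 57): {"adn":90,"mul":57,"pj":31,"w":59}
After op 7 (remove /adn): {"mul":57,"pj":31,"w":59}
After op 8 (replace /pj 43): {"mul":57,"pj":43,"w":59}
Value at /w: 59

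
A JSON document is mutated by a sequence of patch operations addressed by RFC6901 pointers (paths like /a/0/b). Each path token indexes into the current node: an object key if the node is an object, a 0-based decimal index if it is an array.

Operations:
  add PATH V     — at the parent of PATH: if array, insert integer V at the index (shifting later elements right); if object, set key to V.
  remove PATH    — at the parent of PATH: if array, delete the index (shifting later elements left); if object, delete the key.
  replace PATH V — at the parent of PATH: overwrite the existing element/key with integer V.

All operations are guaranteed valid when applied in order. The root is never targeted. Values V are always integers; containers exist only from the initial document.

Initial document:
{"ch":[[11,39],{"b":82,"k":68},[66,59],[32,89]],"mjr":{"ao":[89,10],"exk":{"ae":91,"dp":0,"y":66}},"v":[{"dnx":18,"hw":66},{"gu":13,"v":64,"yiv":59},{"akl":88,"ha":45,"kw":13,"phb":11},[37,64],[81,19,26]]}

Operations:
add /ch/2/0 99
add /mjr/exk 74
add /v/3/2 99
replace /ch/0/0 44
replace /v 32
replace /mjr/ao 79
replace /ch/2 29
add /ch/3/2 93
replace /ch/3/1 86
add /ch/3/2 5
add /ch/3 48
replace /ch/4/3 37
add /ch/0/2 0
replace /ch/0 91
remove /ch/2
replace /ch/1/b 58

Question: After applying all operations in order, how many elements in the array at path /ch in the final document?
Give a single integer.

After op 1 (add /ch/2/0 99): {"ch":[[11,39],{"b":82,"k":68},[99,66,59],[32,89]],"mjr":{"ao":[89,10],"exk":{"ae":91,"dp":0,"y":66}},"v":[{"dnx":18,"hw":66},{"gu":13,"v":64,"yiv":59},{"akl":88,"ha":45,"kw":13,"phb":11},[37,64],[81,19,26]]}
After op 2 (add /mjr/exk 74): {"ch":[[11,39],{"b":82,"k":68},[99,66,59],[32,89]],"mjr":{"ao":[89,10],"exk":74},"v":[{"dnx":18,"hw":66},{"gu":13,"v":64,"yiv":59},{"akl":88,"ha":45,"kw":13,"phb":11},[37,64],[81,19,26]]}
After op 3 (add /v/3/2 99): {"ch":[[11,39],{"b":82,"k":68},[99,66,59],[32,89]],"mjr":{"ao":[89,10],"exk":74},"v":[{"dnx":18,"hw":66},{"gu":13,"v":64,"yiv":59},{"akl":88,"ha":45,"kw":13,"phb":11},[37,64,99],[81,19,26]]}
After op 4 (replace /ch/0/0 44): {"ch":[[44,39],{"b":82,"k":68},[99,66,59],[32,89]],"mjr":{"ao":[89,10],"exk":74},"v":[{"dnx":18,"hw":66},{"gu":13,"v":64,"yiv":59},{"akl":88,"ha":45,"kw":13,"phb":11},[37,64,99],[81,19,26]]}
After op 5 (replace /v 32): {"ch":[[44,39],{"b":82,"k":68},[99,66,59],[32,89]],"mjr":{"ao":[89,10],"exk":74},"v":32}
After op 6 (replace /mjr/ao 79): {"ch":[[44,39],{"b":82,"k":68},[99,66,59],[32,89]],"mjr":{"ao":79,"exk":74},"v":32}
After op 7 (replace /ch/2 29): {"ch":[[44,39],{"b":82,"k":68},29,[32,89]],"mjr":{"ao":79,"exk":74},"v":32}
After op 8 (add /ch/3/2 93): {"ch":[[44,39],{"b":82,"k":68},29,[32,89,93]],"mjr":{"ao":79,"exk":74},"v":32}
After op 9 (replace /ch/3/1 86): {"ch":[[44,39],{"b":82,"k":68},29,[32,86,93]],"mjr":{"ao":79,"exk":74},"v":32}
After op 10 (add /ch/3/2 5): {"ch":[[44,39],{"b":82,"k":68},29,[32,86,5,93]],"mjr":{"ao":79,"exk":74},"v":32}
After op 11 (add /ch/3 48): {"ch":[[44,39],{"b":82,"k":68},29,48,[32,86,5,93]],"mjr":{"ao":79,"exk":74},"v":32}
After op 12 (replace /ch/4/3 37): {"ch":[[44,39],{"b":82,"k":68},29,48,[32,86,5,37]],"mjr":{"ao":79,"exk":74},"v":32}
After op 13 (add /ch/0/2 0): {"ch":[[44,39,0],{"b":82,"k":68},29,48,[32,86,5,37]],"mjr":{"ao":79,"exk":74},"v":32}
After op 14 (replace /ch/0 91): {"ch":[91,{"b":82,"k":68},29,48,[32,86,5,37]],"mjr":{"ao":79,"exk":74},"v":32}
After op 15 (remove /ch/2): {"ch":[91,{"b":82,"k":68},48,[32,86,5,37]],"mjr":{"ao":79,"exk":74},"v":32}
After op 16 (replace /ch/1/b 58): {"ch":[91,{"b":58,"k":68},48,[32,86,5,37]],"mjr":{"ao":79,"exk":74},"v":32}
Size at path /ch: 4

Answer: 4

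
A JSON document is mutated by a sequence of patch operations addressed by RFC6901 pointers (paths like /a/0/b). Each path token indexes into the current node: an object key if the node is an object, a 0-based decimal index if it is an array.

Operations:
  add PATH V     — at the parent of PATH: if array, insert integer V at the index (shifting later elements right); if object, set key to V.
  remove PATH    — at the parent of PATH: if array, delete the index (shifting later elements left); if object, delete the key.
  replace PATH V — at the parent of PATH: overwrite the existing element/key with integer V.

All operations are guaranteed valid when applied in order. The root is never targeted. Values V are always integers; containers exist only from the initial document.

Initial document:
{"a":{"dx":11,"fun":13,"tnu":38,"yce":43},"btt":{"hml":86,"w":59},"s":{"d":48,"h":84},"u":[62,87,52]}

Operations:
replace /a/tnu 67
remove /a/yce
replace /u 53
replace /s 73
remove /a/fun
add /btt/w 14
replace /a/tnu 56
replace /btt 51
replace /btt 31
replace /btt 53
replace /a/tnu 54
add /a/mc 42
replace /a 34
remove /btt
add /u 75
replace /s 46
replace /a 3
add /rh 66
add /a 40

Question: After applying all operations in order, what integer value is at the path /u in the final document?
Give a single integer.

Answer: 75

Derivation:
After op 1 (replace /a/tnu 67): {"a":{"dx":11,"fun":13,"tnu":67,"yce":43},"btt":{"hml":86,"w":59},"s":{"d":48,"h":84},"u":[62,87,52]}
After op 2 (remove /a/yce): {"a":{"dx":11,"fun":13,"tnu":67},"btt":{"hml":86,"w":59},"s":{"d":48,"h":84},"u":[62,87,52]}
After op 3 (replace /u 53): {"a":{"dx":11,"fun":13,"tnu":67},"btt":{"hml":86,"w":59},"s":{"d":48,"h":84},"u":53}
After op 4 (replace /s 73): {"a":{"dx":11,"fun":13,"tnu":67},"btt":{"hml":86,"w":59},"s":73,"u":53}
After op 5 (remove /a/fun): {"a":{"dx":11,"tnu":67},"btt":{"hml":86,"w":59},"s":73,"u":53}
After op 6 (add /btt/w 14): {"a":{"dx":11,"tnu":67},"btt":{"hml":86,"w":14},"s":73,"u":53}
After op 7 (replace /a/tnu 56): {"a":{"dx":11,"tnu":56},"btt":{"hml":86,"w":14},"s":73,"u":53}
After op 8 (replace /btt 51): {"a":{"dx":11,"tnu":56},"btt":51,"s":73,"u":53}
After op 9 (replace /btt 31): {"a":{"dx":11,"tnu":56},"btt":31,"s":73,"u":53}
After op 10 (replace /btt 53): {"a":{"dx":11,"tnu":56},"btt":53,"s":73,"u":53}
After op 11 (replace /a/tnu 54): {"a":{"dx":11,"tnu":54},"btt":53,"s":73,"u":53}
After op 12 (add /a/mc 42): {"a":{"dx":11,"mc":42,"tnu":54},"btt":53,"s":73,"u":53}
After op 13 (replace /a 34): {"a":34,"btt":53,"s":73,"u":53}
After op 14 (remove /btt): {"a":34,"s":73,"u":53}
After op 15 (add /u 75): {"a":34,"s":73,"u":75}
After op 16 (replace /s 46): {"a":34,"s":46,"u":75}
After op 17 (replace /a 3): {"a":3,"s":46,"u":75}
After op 18 (add /rh 66): {"a":3,"rh":66,"s":46,"u":75}
After op 19 (add /a 40): {"a":40,"rh":66,"s":46,"u":75}
Value at /u: 75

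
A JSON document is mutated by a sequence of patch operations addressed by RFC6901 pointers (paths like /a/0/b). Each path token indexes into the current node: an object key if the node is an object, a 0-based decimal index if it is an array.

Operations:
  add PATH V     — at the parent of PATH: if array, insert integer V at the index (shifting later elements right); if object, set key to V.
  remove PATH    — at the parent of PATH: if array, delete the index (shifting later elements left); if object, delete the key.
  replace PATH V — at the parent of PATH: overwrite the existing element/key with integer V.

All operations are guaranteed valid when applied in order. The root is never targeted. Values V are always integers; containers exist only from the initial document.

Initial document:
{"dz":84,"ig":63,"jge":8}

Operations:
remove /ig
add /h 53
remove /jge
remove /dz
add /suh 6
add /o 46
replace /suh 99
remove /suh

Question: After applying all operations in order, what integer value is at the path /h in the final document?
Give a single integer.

After op 1 (remove /ig): {"dz":84,"jge":8}
After op 2 (add /h 53): {"dz":84,"h":53,"jge":8}
After op 3 (remove /jge): {"dz":84,"h":53}
After op 4 (remove /dz): {"h":53}
After op 5 (add /suh 6): {"h":53,"suh":6}
After op 6 (add /o 46): {"h":53,"o":46,"suh":6}
After op 7 (replace /suh 99): {"h":53,"o":46,"suh":99}
After op 8 (remove /suh): {"h":53,"o":46}
Value at /h: 53

Answer: 53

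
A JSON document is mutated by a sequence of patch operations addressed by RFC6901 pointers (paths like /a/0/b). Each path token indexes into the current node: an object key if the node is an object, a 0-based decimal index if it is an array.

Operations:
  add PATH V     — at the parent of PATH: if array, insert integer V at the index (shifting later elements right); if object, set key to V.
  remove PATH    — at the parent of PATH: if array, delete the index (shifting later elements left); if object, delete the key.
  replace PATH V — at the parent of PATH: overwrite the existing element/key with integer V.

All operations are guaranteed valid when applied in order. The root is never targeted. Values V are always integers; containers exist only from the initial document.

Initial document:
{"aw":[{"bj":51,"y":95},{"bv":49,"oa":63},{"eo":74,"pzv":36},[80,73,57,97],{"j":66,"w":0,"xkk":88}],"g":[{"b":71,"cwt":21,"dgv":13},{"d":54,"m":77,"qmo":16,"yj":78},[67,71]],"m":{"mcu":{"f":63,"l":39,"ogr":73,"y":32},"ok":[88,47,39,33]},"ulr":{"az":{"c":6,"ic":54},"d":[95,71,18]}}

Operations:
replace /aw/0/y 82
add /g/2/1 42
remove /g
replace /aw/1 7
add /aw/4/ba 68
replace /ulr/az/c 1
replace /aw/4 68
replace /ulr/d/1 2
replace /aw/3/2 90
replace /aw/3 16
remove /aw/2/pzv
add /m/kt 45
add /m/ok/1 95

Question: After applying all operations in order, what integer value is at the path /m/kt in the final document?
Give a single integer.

Answer: 45

Derivation:
After op 1 (replace /aw/0/y 82): {"aw":[{"bj":51,"y":82},{"bv":49,"oa":63},{"eo":74,"pzv":36},[80,73,57,97],{"j":66,"w":0,"xkk":88}],"g":[{"b":71,"cwt":21,"dgv":13},{"d":54,"m":77,"qmo":16,"yj":78},[67,71]],"m":{"mcu":{"f":63,"l":39,"ogr":73,"y":32},"ok":[88,47,39,33]},"ulr":{"az":{"c":6,"ic":54},"d":[95,71,18]}}
After op 2 (add /g/2/1 42): {"aw":[{"bj":51,"y":82},{"bv":49,"oa":63},{"eo":74,"pzv":36},[80,73,57,97],{"j":66,"w":0,"xkk":88}],"g":[{"b":71,"cwt":21,"dgv":13},{"d":54,"m":77,"qmo":16,"yj":78},[67,42,71]],"m":{"mcu":{"f":63,"l":39,"ogr":73,"y":32},"ok":[88,47,39,33]},"ulr":{"az":{"c":6,"ic":54},"d":[95,71,18]}}
After op 3 (remove /g): {"aw":[{"bj":51,"y":82},{"bv":49,"oa":63},{"eo":74,"pzv":36},[80,73,57,97],{"j":66,"w":0,"xkk":88}],"m":{"mcu":{"f":63,"l":39,"ogr":73,"y":32},"ok":[88,47,39,33]},"ulr":{"az":{"c":6,"ic":54},"d":[95,71,18]}}
After op 4 (replace /aw/1 7): {"aw":[{"bj":51,"y":82},7,{"eo":74,"pzv":36},[80,73,57,97],{"j":66,"w":0,"xkk":88}],"m":{"mcu":{"f":63,"l":39,"ogr":73,"y":32},"ok":[88,47,39,33]},"ulr":{"az":{"c":6,"ic":54},"d":[95,71,18]}}
After op 5 (add /aw/4/ba 68): {"aw":[{"bj":51,"y":82},7,{"eo":74,"pzv":36},[80,73,57,97],{"ba":68,"j":66,"w":0,"xkk":88}],"m":{"mcu":{"f":63,"l":39,"ogr":73,"y":32},"ok":[88,47,39,33]},"ulr":{"az":{"c":6,"ic":54},"d":[95,71,18]}}
After op 6 (replace /ulr/az/c 1): {"aw":[{"bj":51,"y":82},7,{"eo":74,"pzv":36},[80,73,57,97],{"ba":68,"j":66,"w":0,"xkk":88}],"m":{"mcu":{"f":63,"l":39,"ogr":73,"y":32},"ok":[88,47,39,33]},"ulr":{"az":{"c":1,"ic":54},"d":[95,71,18]}}
After op 7 (replace /aw/4 68): {"aw":[{"bj":51,"y":82},7,{"eo":74,"pzv":36},[80,73,57,97],68],"m":{"mcu":{"f":63,"l":39,"ogr":73,"y":32},"ok":[88,47,39,33]},"ulr":{"az":{"c":1,"ic":54},"d":[95,71,18]}}
After op 8 (replace /ulr/d/1 2): {"aw":[{"bj":51,"y":82},7,{"eo":74,"pzv":36},[80,73,57,97],68],"m":{"mcu":{"f":63,"l":39,"ogr":73,"y":32},"ok":[88,47,39,33]},"ulr":{"az":{"c":1,"ic":54},"d":[95,2,18]}}
After op 9 (replace /aw/3/2 90): {"aw":[{"bj":51,"y":82},7,{"eo":74,"pzv":36},[80,73,90,97],68],"m":{"mcu":{"f":63,"l":39,"ogr":73,"y":32},"ok":[88,47,39,33]},"ulr":{"az":{"c":1,"ic":54},"d":[95,2,18]}}
After op 10 (replace /aw/3 16): {"aw":[{"bj":51,"y":82},7,{"eo":74,"pzv":36},16,68],"m":{"mcu":{"f":63,"l":39,"ogr":73,"y":32},"ok":[88,47,39,33]},"ulr":{"az":{"c":1,"ic":54},"d":[95,2,18]}}
After op 11 (remove /aw/2/pzv): {"aw":[{"bj":51,"y":82},7,{"eo":74},16,68],"m":{"mcu":{"f":63,"l":39,"ogr":73,"y":32},"ok":[88,47,39,33]},"ulr":{"az":{"c":1,"ic":54},"d":[95,2,18]}}
After op 12 (add /m/kt 45): {"aw":[{"bj":51,"y":82},7,{"eo":74},16,68],"m":{"kt":45,"mcu":{"f":63,"l":39,"ogr":73,"y":32},"ok":[88,47,39,33]},"ulr":{"az":{"c":1,"ic":54},"d":[95,2,18]}}
After op 13 (add /m/ok/1 95): {"aw":[{"bj":51,"y":82},7,{"eo":74},16,68],"m":{"kt":45,"mcu":{"f":63,"l":39,"ogr":73,"y":32},"ok":[88,95,47,39,33]},"ulr":{"az":{"c":1,"ic":54},"d":[95,2,18]}}
Value at /m/kt: 45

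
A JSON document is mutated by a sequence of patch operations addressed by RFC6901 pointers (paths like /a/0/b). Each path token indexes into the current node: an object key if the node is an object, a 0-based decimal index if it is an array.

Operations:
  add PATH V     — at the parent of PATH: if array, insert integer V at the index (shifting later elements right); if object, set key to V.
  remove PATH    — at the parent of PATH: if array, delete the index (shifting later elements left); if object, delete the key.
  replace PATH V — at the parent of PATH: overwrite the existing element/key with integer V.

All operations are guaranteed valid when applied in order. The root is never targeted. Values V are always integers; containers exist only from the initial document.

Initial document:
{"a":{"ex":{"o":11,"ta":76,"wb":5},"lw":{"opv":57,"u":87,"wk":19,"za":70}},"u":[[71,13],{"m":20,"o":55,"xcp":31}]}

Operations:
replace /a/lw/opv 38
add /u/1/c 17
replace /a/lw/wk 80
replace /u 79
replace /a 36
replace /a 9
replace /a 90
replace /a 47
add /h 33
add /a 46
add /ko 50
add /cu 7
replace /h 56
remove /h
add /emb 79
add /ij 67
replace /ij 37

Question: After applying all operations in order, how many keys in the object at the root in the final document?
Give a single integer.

After op 1 (replace /a/lw/opv 38): {"a":{"ex":{"o":11,"ta":76,"wb":5},"lw":{"opv":38,"u":87,"wk":19,"za":70}},"u":[[71,13],{"m":20,"o":55,"xcp":31}]}
After op 2 (add /u/1/c 17): {"a":{"ex":{"o":11,"ta":76,"wb":5},"lw":{"opv":38,"u":87,"wk":19,"za":70}},"u":[[71,13],{"c":17,"m":20,"o":55,"xcp":31}]}
After op 3 (replace /a/lw/wk 80): {"a":{"ex":{"o":11,"ta":76,"wb":5},"lw":{"opv":38,"u":87,"wk":80,"za":70}},"u":[[71,13],{"c":17,"m":20,"o":55,"xcp":31}]}
After op 4 (replace /u 79): {"a":{"ex":{"o":11,"ta":76,"wb":5},"lw":{"opv":38,"u":87,"wk":80,"za":70}},"u":79}
After op 5 (replace /a 36): {"a":36,"u":79}
After op 6 (replace /a 9): {"a":9,"u":79}
After op 7 (replace /a 90): {"a":90,"u":79}
After op 8 (replace /a 47): {"a":47,"u":79}
After op 9 (add /h 33): {"a":47,"h":33,"u":79}
After op 10 (add /a 46): {"a":46,"h":33,"u":79}
After op 11 (add /ko 50): {"a":46,"h":33,"ko":50,"u":79}
After op 12 (add /cu 7): {"a":46,"cu":7,"h":33,"ko":50,"u":79}
After op 13 (replace /h 56): {"a":46,"cu":7,"h":56,"ko":50,"u":79}
After op 14 (remove /h): {"a":46,"cu":7,"ko":50,"u":79}
After op 15 (add /emb 79): {"a":46,"cu":7,"emb":79,"ko":50,"u":79}
After op 16 (add /ij 67): {"a":46,"cu":7,"emb":79,"ij":67,"ko":50,"u":79}
After op 17 (replace /ij 37): {"a":46,"cu":7,"emb":79,"ij":37,"ko":50,"u":79}
Size at the root: 6

Answer: 6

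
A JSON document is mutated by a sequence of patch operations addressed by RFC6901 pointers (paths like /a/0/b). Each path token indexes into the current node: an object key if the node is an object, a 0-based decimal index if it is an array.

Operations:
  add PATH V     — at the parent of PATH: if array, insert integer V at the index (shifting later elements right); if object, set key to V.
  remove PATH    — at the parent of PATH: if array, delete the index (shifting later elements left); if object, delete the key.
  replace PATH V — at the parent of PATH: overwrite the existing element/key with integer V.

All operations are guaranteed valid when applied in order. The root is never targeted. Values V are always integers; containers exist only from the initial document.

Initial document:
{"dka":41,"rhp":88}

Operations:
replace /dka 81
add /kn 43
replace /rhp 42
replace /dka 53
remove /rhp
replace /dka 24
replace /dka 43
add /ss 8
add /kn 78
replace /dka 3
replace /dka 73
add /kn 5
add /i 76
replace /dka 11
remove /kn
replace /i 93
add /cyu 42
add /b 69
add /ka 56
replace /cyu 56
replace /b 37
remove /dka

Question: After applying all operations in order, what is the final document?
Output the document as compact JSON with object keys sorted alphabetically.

After op 1 (replace /dka 81): {"dka":81,"rhp":88}
After op 2 (add /kn 43): {"dka":81,"kn":43,"rhp":88}
After op 3 (replace /rhp 42): {"dka":81,"kn":43,"rhp":42}
After op 4 (replace /dka 53): {"dka":53,"kn":43,"rhp":42}
After op 5 (remove /rhp): {"dka":53,"kn":43}
After op 6 (replace /dka 24): {"dka":24,"kn":43}
After op 7 (replace /dka 43): {"dka":43,"kn":43}
After op 8 (add /ss 8): {"dka":43,"kn":43,"ss":8}
After op 9 (add /kn 78): {"dka":43,"kn":78,"ss":8}
After op 10 (replace /dka 3): {"dka":3,"kn":78,"ss":8}
After op 11 (replace /dka 73): {"dka":73,"kn":78,"ss":8}
After op 12 (add /kn 5): {"dka":73,"kn":5,"ss":8}
After op 13 (add /i 76): {"dka":73,"i":76,"kn":5,"ss":8}
After op 14 (replace /dka 11): {"dka":11,"i":76,"kn":5,"ss":8}
After op 15 (remove /kn): {"dka":11,"i":76,"ss":8}
After op 16 (replace /i 93): {"dka":11,"i":93,"ss":8}
After op 17 (add /cyu 42): {"cyu":42,"dka":11,"i":93,"ss":8}
After op 18 (add /b 69): {"b":69,"cyu":42,"dka":11,"i":93,"ss":8}
After op 19 (add /ka 56): {"b":69,"cyu":42,"dka":11,"i":93,"ka":56,"ss":8}
After op 20 (replace /cyu 56): {"b":69,"cyu":56,"dka":11,"i":93,"ka":56,"ss":8}
After op 21 (replace /b 37): {"b":37,"cyu":56,"dka":11,"i":93,"ka":56,"ss":8}
After op 22 (remove /dka): {"b":37,"cyu":56,"i":93,"ka":56,"ss":8}

Answer: {"b":37,"cyu":56,"i":93,"ka":56,"ss":8}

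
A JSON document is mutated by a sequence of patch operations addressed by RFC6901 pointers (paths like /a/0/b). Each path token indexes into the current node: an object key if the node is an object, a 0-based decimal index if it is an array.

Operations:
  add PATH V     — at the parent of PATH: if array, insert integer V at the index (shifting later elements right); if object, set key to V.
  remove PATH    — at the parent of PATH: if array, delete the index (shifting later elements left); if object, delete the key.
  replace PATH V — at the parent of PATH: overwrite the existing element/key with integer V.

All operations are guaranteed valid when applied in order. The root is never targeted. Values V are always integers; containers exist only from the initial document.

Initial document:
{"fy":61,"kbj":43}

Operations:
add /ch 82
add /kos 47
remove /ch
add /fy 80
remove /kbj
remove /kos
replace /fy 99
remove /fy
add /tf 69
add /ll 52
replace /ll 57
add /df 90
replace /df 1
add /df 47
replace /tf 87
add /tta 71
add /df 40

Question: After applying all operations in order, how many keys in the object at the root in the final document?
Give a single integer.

Answer: 4

Derivation:
After op 1 (add /ch 82): {"ch":82,"fy":61,"kbj":43}
After op 2 (add /kos 47): {"ch":82,"fy":61,"kbj":43,"kos":47}
After op 3 (remove /ch): {"fy":61,"kbj":43,"kos":47}
After op 4 (add /fy 80): {"fy":80,"kbj":43,"kos":47}
After op 5 (remove /kbj): {"fy":80,"kos":47}
After op 6 (remove /kos): {"fy":80}
After op 7 (replace /fy 99): {"fy":99}
After op 8 (remove /fy): {}
After op 9 (add /tf 69): {"tf":69}
After op 10 (add /ll 52): {"ll":52,"tf":69}
After op 11 (replace /ll 57): {"ll":57,"tf":69}
After op 12 (add /df 90): {"df":90,"ll":57,"tf":69}
After op 13 (replace /df 1): {"df":1,"ll":57,"tf":69}
After op 14 (add /df 47): {"df":47,"ll":57,"tf":69}
After op 15 (replace /tf 87): {"df":47,"ll":57,"tf":87}
After op 16 (add /tta 71): {"df":47,"ll":57,"tf":87,"tta":71}
After op 17 (add /df 40): {"df":40,"ll":57,"tf":87,"tta":71}
Size at the root: 4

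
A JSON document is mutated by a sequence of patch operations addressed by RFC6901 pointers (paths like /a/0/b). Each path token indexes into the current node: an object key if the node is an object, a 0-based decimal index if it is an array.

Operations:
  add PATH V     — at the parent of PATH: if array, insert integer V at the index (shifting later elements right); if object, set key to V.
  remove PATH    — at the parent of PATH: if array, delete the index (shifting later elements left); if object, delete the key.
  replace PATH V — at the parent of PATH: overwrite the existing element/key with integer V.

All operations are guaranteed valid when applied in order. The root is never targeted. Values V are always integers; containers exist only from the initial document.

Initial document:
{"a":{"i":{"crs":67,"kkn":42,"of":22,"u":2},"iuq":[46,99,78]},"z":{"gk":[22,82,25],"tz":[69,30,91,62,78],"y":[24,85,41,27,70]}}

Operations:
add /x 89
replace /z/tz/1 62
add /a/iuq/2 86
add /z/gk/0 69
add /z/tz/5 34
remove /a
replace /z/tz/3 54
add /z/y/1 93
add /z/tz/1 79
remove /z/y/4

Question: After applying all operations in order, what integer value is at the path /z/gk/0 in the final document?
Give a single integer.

After op 1 (add /x 89): {"a":{"i":{"crs":67,"kkn":42,"of":22,"u":2},"iuq":[46,99,78]},"x":89,"z":{"gk":[22,82,25],"tz":[69,30,91,62,78],"y":[24,85,41,27,70]}}
After op 2 (replace /z/tz/1 62): {"a":{"i":{"crs":67,"kkn":42,"of":22,"u":2},"iuq":[46,99,78]},"x":89,"z":{"gk":[22,82,25],"tz":[69,62,91,62,78],"y":[24,85,41,27,70]}}
After op 3 (add /a/iuq/2 86): {"a":{"i":{"crs":67,"kkn":42,"of":22,"u":2},"iuq":[46,99,86,78]},"x":89,"z":{"gk":[22,82,25],"tz":[69,62,91,62,78],"y":[24,85,41,27,70]}}
After op 4 (add /z/gk/0 69): {"a":{"i":{"crs":67,"kkn":42,"of":22,"u":2},"iuq":[46,99,86,78]},"x":89,"z":{"gk":[69,22,82,25],"tz":[69,62,91,62,78],"y":[24,85,41,27,70]}}
After op 5 (add /z/tz/5 34): {"a":{"i":{"crs":67,"kkn":42,"of":22,"u":2},"iuq":[46,99,86,78]},"x":89,"z":{"gk":[69,22,82,25],"tz":[69,62,91,62,78,34],"y":[24,85,41,27,70]}}
After op 6 (remove /a): {"x":89,"z":{"gk":[69,22,82,25],"tz":[69,62,91,62,78,34],"y":[24,85,41,27,70]}}
After op 7 (replace /z/tz/3 54): {"x":89,"z":{"gk":[69,22,82,25],"tz":[69,62,91,54,78,34],"y":[24,85,41,27,70]}}
After op 8 (add /z/y/1 93): {"x":89,"z":{"gk":[69,22,82,25],"tz":[69,62,91,54,78,34],"y":[24,93,85,41,27,70]}}
After op 9 (add /z/tz/1 79): {"x":89,"z":{"gk":[69,22,82,25],"tz":[69,79,62,91,54,78,34],"y":[24,93,85,41,27,70]}}
After op 10 (remove /z/y/4): {"x":89,"z":{"gk":[69,22,82,25],"tz":[69,79,62,91,54,78,34],"y":[24,93,85,41,70]}}
Value at /z/gk/0: 69

Answer: 69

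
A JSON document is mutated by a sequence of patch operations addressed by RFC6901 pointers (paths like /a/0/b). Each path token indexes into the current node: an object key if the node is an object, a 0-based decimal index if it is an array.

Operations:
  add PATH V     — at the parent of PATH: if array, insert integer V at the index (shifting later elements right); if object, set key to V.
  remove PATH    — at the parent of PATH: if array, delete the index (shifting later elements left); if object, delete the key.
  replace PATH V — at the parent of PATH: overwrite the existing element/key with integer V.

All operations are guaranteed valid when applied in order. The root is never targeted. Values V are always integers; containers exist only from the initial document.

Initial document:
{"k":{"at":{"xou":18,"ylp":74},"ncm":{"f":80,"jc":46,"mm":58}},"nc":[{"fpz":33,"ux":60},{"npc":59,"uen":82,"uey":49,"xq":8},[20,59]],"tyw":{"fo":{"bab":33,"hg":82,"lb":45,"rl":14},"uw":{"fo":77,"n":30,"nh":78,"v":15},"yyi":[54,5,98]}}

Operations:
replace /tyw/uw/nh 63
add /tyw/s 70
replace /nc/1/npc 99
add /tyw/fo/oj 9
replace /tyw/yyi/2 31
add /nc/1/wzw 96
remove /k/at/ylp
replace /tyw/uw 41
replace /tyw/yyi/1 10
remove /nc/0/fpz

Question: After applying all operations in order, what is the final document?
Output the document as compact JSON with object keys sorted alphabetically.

Answer: {"k":{"at":{"xou":18},"ncm":{"f":80,"jc":46,"mm":58}},"nc":[{"ux":60},{"npc":99,"uen":82,"uey":49,"wzw":96,"xq":8},[20,59]],"tyw":{"fo":{"bab":33,"hg":82,"lb":45,"oj":9,"rl":14},"s":70,"uw":41,"yyi":[54,10,31]}}

Derivation:
After op 1 (replace /tyw/uw/nh 63): {"k":{"at":{"xou":18,"ylp":74},"ncm":{"f":80,"jc":46,"mm":58}},"nc":[{"fpz":33,"ux":60},{"npc":59,"uen":82,"uey":49,"xq":8},[20,59]],"tyw":{"fo":{"bab":33,"hg":82,"lb":45,"rl":14},"uw":{"fo":77,"n":30,"nh":63,"v":15},"yyi":[54,5,98]}}
After op 2 (add /tyw/s 70): {"k":{"at":{"xou":18,"ylp":74},"ncm":{"f":80,"jc":46,"mm":58}},"nc":[{"fpz":33,"ux":60},{"npc":59,"uen":82,"uey":49,"xq":8},[20,59]],"tyw":{"fo":{"bab":33,"hg":82,"lb":45,"rl":14},"s":70,"uw":{"fo":77,"n":30,"nh":63,"v":15},"yyi":[54,5,98]}}
After op 3 (replace /nc/1/npc 99): {"k":{"at":{"xou":18,"ylp":74},"ncm":{"f":80,"jc":46,"mm":58}},"nc":[{"fpz":33,"ux":60},{"npc":99,"uen":82,"uey":49,"xq":8},[20,59]],"tyw":{"fo":{"bab":33,"hg":82,"lb":45,"rl":14},"s":70,"uw":{"fo":77,"n":30,"nh":63,"v":15},"yyi":[54,5,98]}}
After op 4 (add /tyw/fo/oj 9): {"k":{"at":{"xou":18,"ylp":74},"ncm":{"f":80,"jc":46,"mm":58}},"nc":[{"fpz":33,"ux":60},{"npc":99,"uen":82,"uey":49,"xq":8},[20,59]],"tyw":{"fo":{"bab":33,"hg":82,"lb":45,"oj":9,"rl":14},"s":70,"uw":{"fo":77,"n":30,"nh":63,"v":15},"yyi":[54,5,98]}}
After op 5 (replace /tyw/yyi/2 31): {"k":{"at":{"xou":18,"ylp":74},"ncm":{"f":80,"jc":46,"mm":58}},"nc":[{"fpz":33,"ux":60},{"npc":99,"uen":82,"uey":49,"xq":8},[20,59]],"tyw":{"fo":{"bab":33,"hg":82,"lb":45,"oj":9,"rl":14},"s":70,"uw":{"fo":77,"n":30,"nh":63,"v":15},"yyi":[54,5,31]}}
After op 6 (add /nc/1/wzw 96): {"k":{"at":{"xou":18,"ylp":74},"ncm":{"f":80,"jc":46,"mm":58}},"nc":[{"fpz":33,"ux":60},{"npc":99,"uen":82,"uey":49,"wzw":96,"xq":8},[20,59]],"tyw":{"fo":{"bab":33,"hg":82,"lb":45,"oj":9,"rl":14},"s":70,"uw":{"fo":77,"n":30,"nh":63,"v":15},"yyi":[54,5,31]}}
After op 7 (remove /k/at/ylp): {"k":{"at":{"xou":18},"ncm":{"f":80,"jc":46,"mm":58}},"nc":[{"fpz":33,"ux":60},{"npc":99,"uen":82,"uey":49,"wzw":96,"xq":8},[20,59]],"tyw":{"fo":{"bab":33,"hg":82,"lb":45,"oj":9,"rl":14},"s":70,"uw":{"fo":77,"n":30,"nh":63,"v":15},"yyi":[54,5,31]}}
After op 8 (replace /tyw/uw 41): {"k":{"at":{"xou":18},"ncm":{"f":80,"jc":46,"mm":58}},"nc":[{"fpz":33,"ux":60},{"npc":99,"uen":82,"uey":49,"wzw":96,"xq":8},[20,59]],"tyw":{"fo":{"bab":33,"hg":82,"lb":45,"oj":9,"rl":14},"s":70,"uw":41,"yyi":[54,5,31]}}
After op 9 (replace /tyw/yyi/1 10): {"k":{"at":{"xou":18},"ncm":{"f":80,"jc":46,"mm":58}},"nc":[{"fpz":33,"ux":60},{"npc":99,"uen":82,"uey":49,"wzw":96,"xq":8},[20,59]],"tyw":{"fo":{"bab":33,"hg":82,"lb":45,"oj":9,"rl":14},"s":70,"uw":41,"yyi":[54,10,31]}}
After op 10 (remove /nc/0/fpz): {"k":{"at":{"xou":18},"ncm":{"f":80,"jc":46,"mm":58}},"nc":[{"ux":60},{"npc":99,"uen":82,"uey":49,"wzw":96,"xq":8},[20,59]],"tyw":{"fo":{"bab":33,"hg":82,"lb":45,"oj":9,"rl":14},"s":70,"uw":41,"yyi":[54,10,31]}}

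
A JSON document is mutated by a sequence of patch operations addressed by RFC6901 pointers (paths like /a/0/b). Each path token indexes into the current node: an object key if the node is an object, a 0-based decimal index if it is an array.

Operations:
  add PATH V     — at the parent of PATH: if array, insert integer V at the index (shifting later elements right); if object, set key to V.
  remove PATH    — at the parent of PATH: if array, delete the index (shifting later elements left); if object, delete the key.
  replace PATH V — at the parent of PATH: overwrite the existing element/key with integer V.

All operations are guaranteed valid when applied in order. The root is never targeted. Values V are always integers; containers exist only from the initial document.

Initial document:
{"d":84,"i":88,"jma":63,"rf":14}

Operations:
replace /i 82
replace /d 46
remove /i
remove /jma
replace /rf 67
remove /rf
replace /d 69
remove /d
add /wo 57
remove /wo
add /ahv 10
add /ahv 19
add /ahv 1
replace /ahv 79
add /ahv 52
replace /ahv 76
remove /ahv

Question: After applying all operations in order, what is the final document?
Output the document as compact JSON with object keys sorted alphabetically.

After op 1 (replace /i 82): {"d":84,"i":82,"jma":63,"rf":14}
After op 2 (replace /d 46): {"d":46,"i":82,"jma":63,"rf":14}
After op 3 (remove /i): {"d":46,"jma":63,"rf":14}
After op 4 (remove /jma): {"d":46,"rf":14}
After op 5 (replace /rf 67): {"d":46,"rf":67}
After op 6 (remove /rf): {"d":46}
After op 7 (replace /d 69): {"d":69}
After op 8 (remove /d): {}
After op 9 (add /wo 57): {"wo":57}
After op 10 (remove /wo): {}
After op 11 (add /ahv 10): {"ahv":10}
After op 12 (add /ahv 19): {"ahv":19}
After op 13 (add /ahv 1): {"ahv":1}
After op 14 (replace /ahv 79): {"ahv":79}
After op 15 (add /ahv 52): {"ahv":52}
After op 16 (replace /ahv 76): {"ahv":76}
After op 17 (remove /ahv): {}

Answer: {}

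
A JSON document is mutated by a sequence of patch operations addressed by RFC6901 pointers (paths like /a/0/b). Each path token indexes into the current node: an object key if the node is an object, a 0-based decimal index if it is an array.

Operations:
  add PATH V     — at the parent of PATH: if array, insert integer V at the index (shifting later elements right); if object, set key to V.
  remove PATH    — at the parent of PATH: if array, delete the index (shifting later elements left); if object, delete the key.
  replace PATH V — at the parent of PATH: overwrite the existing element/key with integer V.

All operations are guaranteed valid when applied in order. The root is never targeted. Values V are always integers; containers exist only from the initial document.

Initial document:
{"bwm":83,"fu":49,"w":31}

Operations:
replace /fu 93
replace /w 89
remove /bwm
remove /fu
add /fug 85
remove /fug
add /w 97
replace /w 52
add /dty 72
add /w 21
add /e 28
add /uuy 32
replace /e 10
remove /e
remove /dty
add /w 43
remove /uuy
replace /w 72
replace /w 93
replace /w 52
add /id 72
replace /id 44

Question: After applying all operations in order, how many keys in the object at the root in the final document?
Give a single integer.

Answer: 2

Derivation:
After op 1 (replace /fu 93): {"bwm":83,"fu":93,"w":31}
After op 2 (replace /w 89): {"bwm":83,"fu":93,"w":89}
After op 3 (remove /bwm): {"fu":93,"w":89}
After op 4 (remove /fu): {"w":89}
After op 5 (add /fug 85): {"fug":85,"w":89}
After op 6 (remove /fug): {"w":89}
After op 7 (add /w 97): {"w":97}
After op 8 (replace /w 52): {"w":52}
After op 9 (add /dty 72): {"dty":72,"w":52}
After op 10 (add /w 21): {"dty":72,"w":21}
After op 11 (add /e 28): {"dty":72,"e":28,"w":21}
After op 12 (add /uuy 32): {"dty":72,"e":28,"uuy":32,"w":21}
After op 13 (replace /e 10): {"dty":72,"e":10,"uuy":32,"w":21}
After op 14 (remove /e): {"dty":72,"uuy":32,"w":21}
After op 15 (remove /dty): {"uuy":32,"w":21}
After op 16 (add /w 43): {"uuy":32,"w":43}
After op 17 (remove /uuy): {"w":43}
After op 18 (replace /w 72): {"w":72}
After op 19 (replace /w 93): {"w":93}
After op 20 (replace /w 52): {"w":52}
After op 21 (add /id 72): {"id":72,"w":52}
After op 22 (replace /id 44): {"id":44,"w":52}
Size at the root: 2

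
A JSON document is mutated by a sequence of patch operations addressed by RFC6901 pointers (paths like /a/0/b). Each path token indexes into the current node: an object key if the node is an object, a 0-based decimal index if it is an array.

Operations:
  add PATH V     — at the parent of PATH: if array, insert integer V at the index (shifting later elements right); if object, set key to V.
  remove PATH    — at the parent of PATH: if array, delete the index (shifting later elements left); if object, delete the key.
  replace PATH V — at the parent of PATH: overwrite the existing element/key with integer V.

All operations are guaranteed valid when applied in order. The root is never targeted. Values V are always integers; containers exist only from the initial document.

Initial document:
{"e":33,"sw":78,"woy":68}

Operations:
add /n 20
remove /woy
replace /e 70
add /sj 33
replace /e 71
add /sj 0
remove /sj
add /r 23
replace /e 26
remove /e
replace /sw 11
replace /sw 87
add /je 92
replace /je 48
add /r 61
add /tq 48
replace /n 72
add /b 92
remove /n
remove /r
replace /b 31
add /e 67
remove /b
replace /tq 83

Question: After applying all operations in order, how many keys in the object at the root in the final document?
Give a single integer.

Answer: 4

Derivation:
After op 1 (add /n 20): {"e":33,"n":20,"sw":78,"woy":68}
After op 2 (remove /woy): {"e":33,"n":20,"sw":78}
After op 3 (replace /e 70): {"e":70,"n":20,"sw":78}
After op 4 (add /sj 33): {"e":70,"n":20,"sj":33,"sw":78}
After op 5 (replace /e 71): {"e":71,"n":20,"sj":33,"sw":78}
After op 6 (add /sj 0): {"e":71,"n":20,"sj":0,"sw":78}
After op 7 (remove /sj): {"e":71,"n":20,"sw":78}
After op 8 (add /r 23): {"e":71,"n":20,"r":23,"sw":78}
After op 9 (replace /e 26): {"e":26,"n":20,"r":23,"sw":78}
After op 10 (remove /e): {"n":20,"r":23,"sw":78}
After op 11 (replace /sw 11): {"n":20,"r":23,"sw":11}
After op 12 (replace /sw 87): {"n":20,"r":23,"sw":87}
After op 13 (add /je 92): {"je":92,"n":20,"r":23,"sw":87}
After op 14 (replace /je 48): {"je":48,"n":20,"r":23,"sw":87}
After op 15 (add /r 61): {"je":48,"n":20,"r":61,"sw":87}
After op 16 (add /tq 48): {"je":48,"n":20,"r":61,"sw":87,"tq":48}
After op 17 (replace /n 72): {"je":48,"n":72,"r":61,"sw":87,"tq":48}
After op 18 (add /b 92): {"b":92,"je":48,"n":72,"r":61,"sw":87,"tq":48}
After op 19 (remove /n): {"b":92,"je":48,"r":61,"sw":87,"tq":48}
After op 20 (remove /r): {"b":92,"je":48,"sw":87,"tq":48}
After op 21 (replace /b 31): {"b":31,"je":48,"sw":87,"tq":48}
After op 22 (add /e 67): {"b":31,"e":67,"je":48,"sw":87,"tq":48}
After op 23 (remove /b): {"e":67,"je":48,"sw":87,"tq":48}
After op 24 (replace /tq 83): {"e":67,"je":48,"sw":87,"tq":83}
Size at the root: 4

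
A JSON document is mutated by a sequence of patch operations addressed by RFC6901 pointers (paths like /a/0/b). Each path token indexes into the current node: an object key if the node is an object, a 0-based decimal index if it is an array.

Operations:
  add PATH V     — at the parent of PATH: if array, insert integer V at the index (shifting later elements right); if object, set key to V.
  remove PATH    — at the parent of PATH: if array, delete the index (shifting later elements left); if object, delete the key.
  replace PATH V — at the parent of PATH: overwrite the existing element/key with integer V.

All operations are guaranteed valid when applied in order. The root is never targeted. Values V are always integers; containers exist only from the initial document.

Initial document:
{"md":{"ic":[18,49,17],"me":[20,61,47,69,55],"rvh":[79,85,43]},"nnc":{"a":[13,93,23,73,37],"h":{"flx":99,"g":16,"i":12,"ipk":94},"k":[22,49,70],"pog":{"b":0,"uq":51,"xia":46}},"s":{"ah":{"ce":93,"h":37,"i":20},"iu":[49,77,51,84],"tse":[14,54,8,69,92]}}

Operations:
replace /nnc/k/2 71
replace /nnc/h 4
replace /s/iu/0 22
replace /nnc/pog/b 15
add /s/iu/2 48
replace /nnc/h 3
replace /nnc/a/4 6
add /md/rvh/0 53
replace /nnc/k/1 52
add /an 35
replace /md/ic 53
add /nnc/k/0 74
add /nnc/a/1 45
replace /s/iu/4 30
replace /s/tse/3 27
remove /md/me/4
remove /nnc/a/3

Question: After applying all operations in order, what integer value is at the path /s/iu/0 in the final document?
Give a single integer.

Answer: 22

Derivation:
After op 1 (replace /nnc/k/2 71): {"md":{"ic":[18,49,17],"me":[20,61,47,69,55],"rvh":[79,85,43]},"nnc":{"a":[13,93,23,73,37],"h":{"flx":99,"g":16,"i":12,"ipk":94},"k":[22,49,71],"pog":{"b":0,"uq":51,"xia":46}},"s":{"ah":{"ce":93,"h":37,"i":20},"iu":[49,77,51,84],"tse":[14,54,8,69,92]}}
After op 2 (replace /nnc/h 4): {"md":{"ic":[18,49,17],"me":[20,61,47,69,55],"rvh":[79,85,43]},"nnc":{"a":[13,93,23,73,37],"h":4,"k":[22,49,71],"pog":{"b":0,"uq":51,"xia":46}},"s":{"ah":{"ce":93,"h":37,"i":20},"iu":[49,77,51,84],"tse":[14,54,8,69,92]}}
After op 3 (replace /s/iu/0 22): {"md":{"ic":[18,49,17],"me":[20,61,47,69,55],"rvh":[79,85,43]},"nnc":{"a":[13,93,23,73,37],"h":4,"k":[22,49,71],"pog":{"b":0,"uq":51,"xia":46}},"s":{"ah":{"ce":93,"h":37,"i":20},"iu":[22,77,51,84],"tse":[14,54,8,69,92]}}
After op 4 (replace /nnc/pog/b 15): {"md":{"ic":[18,49,17],"me":[20,61,47,69,55],"rvh":[79,85,43]},"nnc":{"a":[13,93,23,73,37],"h":4,"k":[22,49,71],"pog":{"b":15,"uq":51,"xia":46}},"s":{"ah":{"ce":93,"h":37,"i":20},"iu":[22,77,51,84],"tse":[14,54,8,69,92]}}
After op 5 (add /s/iu/2 48): {"md":{"ic":[18,49,17],"me":[20,61,47,69,55],"rvh":[79,85,43]},"nnc":{"a":[13,93,23,73,37],"h":4,"k":[22,49,71],"pog":{"b":15,"uq":51,"xia":46}},"s":{"ah":{"ce":93,"h":37,"i":20},"iu":[22,77,48,51,84],"tse":[14,54,8,69,92]}}
After op 6 (replace /nnc/h 3): {"md":{"ic":[18,49,17],"me":[20,61,47,69,55],"rvh":[79,85,43]},"nnc":{"a":[13,93,23,73,37],"h":3,"k":[22,49,71],"pog":{"b":15,"uq":51,"xia":46}},"s":{"ah":{"ce":93,"h":37,"i":20},"iu":[22,77,48,51,84],"tse":[14,54,8,69,92]}}
After op 7 (replace /nnc/a/4 6): {"md":{"ic":[18,49,17],"me":[20,61,47,69,55],"rvh":[79,85,43]},"nnc":{"a":[13,93,23,73,6],"h":3,"k":[22,49,71],"pog":{"b":15,"uq":51,"xia":46}},"s":{"ah":{"ce":93,"h":37,"i":20},"iu":[22,77,48,51,84],"tse":[14,54,8,69,92]}}
After op 8 (add /md/rvh/0 53): {"md":{"ic":[18,49,17],"me":[20,61,47,69,55],"rvh":[53,79,85,43]},"nnc":{"a":[13,93,23,73,6],"h":3,"k":[22,49,71],"pog":{"b":15,"uq":51,"xia":46}},"s":{"ah":{"ce":93,"h":37,"i":20},"iu":[22,77,48,51,84],"tse":[14,54,8,69,92]}}
After op 9 (replace /nnc/k/1 52): {"md":{"ic":[18,49,17],"me":[20,61,47,69,55],"rvh":[53,79,85,43]},"nnc":{"a":[13,93,23,73,6],"h":3,"k":[22,52,71],"pog":{"b":15,"uq":51,"xia":46}},"s":{"ah":{"ce":93,"h":37,"i":20},"iu":[22,77,48,51,84],"tse":[14,54,8,69,92]}}
After op 10 (add /an 35): {"an":35,"md":{"ic":[18,49,17],"me":[20,61,47,69,55],"rvh":[53,79,85,43]},"nnc":{"a":[13,93,23,73,6],"h":3,"k":[22,52,71],"pog":{"b":15,"uq":51,"xia":46}},"s":{"ah":{"ce":93,"h":37,"i":20},"iu":[22,77,48,51,84],"tse":[14,54,8,69,92]}}
After op 11 (replace /md/ic 53): {"an":35,"md":{"ic":53,"me":[20,61,47,69,55],"rvh":[53,79,85,43]},"nnc":{"a":[13,93,23,73,6],"h":3,"k":[22,52,71],"pog":{"b":15,"uq":51,"xia":46}},"s":{"ah":{"ce":93,"h":37,"i":20},"iu":[22,77,48,51,84],"tse":[14,54,8,69,92]}}
After op 12 (add /nnc/k/0 74): {"an":35,"md":{"ic":53,"me":[20,61,47,69,55],"rvh":[53,79,85,43]},"nnc":{"a":[13,93,23,73,6],"h":3,"k":[74,22,52,71],"pog":{"b":15,"uq":51,"xia":46}},"s":{"ah":{"ce":93,"h":37,"i":20},"iu":[22,77,48,51,84],"tse":[14,54,8,69,92]}}
After op 13 (add /nnc/a/1 45): {"an":35,"md":{"ic":53,"me":[20,61,47,69,55],"rvh":[53,79,85,43]},"nnc":{"a":[13,45,93,23,73,6],"h":3,"k":[74,22,52,71],"pog":{"b":15,"uq":51,"xia":46}},"s":{"ah":{"ce":93,"h":37,"i":20},"iu":[22,77,48,51,84],"tse":[14,54,8,69,92]}}
After op 14 (replace /s/iu/4 30): {"an":35,"md":{"ic":53,"me":[20,61,47,69,55],"rvh":[53,79,85,43]},"nnc":{"a":[13,45,93,23,73,6],"h":3,"k":[74,22,52,71],"pog":{"b":15,"uq":51,"xia":46}},"s":{"ah":{"ce":93,"h":37,"i":20},"iu":[22,77,48,51,30],"tse":[14,54,8,69,92]}}
After op 15 (replace /s/tse/3 27): {"an":35,"md":{"ic":53,"me":[20,61,47,69,55],"rvh":[53,79,85,43]},"nnc":{"a":[13,45,93,23,73,6],"h":3,"k":[74,22,52,71],"pog":{"b":15,"uq":51,"xia":46}},"s":{"ah":{"ce":93,"h":37,"i":20},"iu":[22,77,48,51,30],"tse":[14,54,8,27,92]}}
After op 16 (remove /md/me/4): {"an":35,"md":{"ic":53,"me":[20,61,47,69],"rvh":[53,79,85,43]},"nnc":{"a":[13,45,93,23,73,6],"h":3,"k":[74,22,52,71],"pog":{"b":15,"uq":51,"xia":46}},"s":{"ah":{"ce":93,"h":37,"i":20},"iu":[22,77,48,51,30],"tse":[14,54,8,27,92]}}
After op 17 (remove /nnc/a/3): {"an":35,"md":{"ic":53,"me":[20,61,47,69],"rvh":[53,79,85,43]},"nnc":{"a":[13,45,93,73,6],"h":3,"k":[74,22,52,71],"pog":{"b":15,"uq":51,"xia":46}},"s":{"ah":{"ce":93,"h":37,"i":20},"iu":[22,77,48,51,30],"tse":[14,54,8,27,92]}}
Value at /s/iu/0: 22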